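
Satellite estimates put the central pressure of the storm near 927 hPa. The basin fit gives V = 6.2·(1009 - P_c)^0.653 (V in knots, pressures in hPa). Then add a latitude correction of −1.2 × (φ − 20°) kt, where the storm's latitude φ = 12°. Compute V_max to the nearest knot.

ΔP = 1009 − 927 = 82 hPa.
82^0.653 ≈ 17.771.
V ≈ 6.2 × 17.771 ≈ 110.2 kt.
Latitude correction: −1.2 × (12 − 20) = 9.6 kt.
Corrected V ≈ 119.8 kt → 120 kt.

120 kt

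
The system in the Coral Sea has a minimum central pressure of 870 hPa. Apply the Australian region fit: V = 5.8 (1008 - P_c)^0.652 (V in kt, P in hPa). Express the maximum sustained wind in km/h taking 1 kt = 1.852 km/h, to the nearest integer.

267 km/h

ΔP = 1008 − 870 = 138 hPa.
V ≈ 5.8 × 138^0.652 = 5.8 × 24.843 ≈ 144.088 kt.
144.088 × 1.852 ≈ 266.85 km/h → 267 km/h.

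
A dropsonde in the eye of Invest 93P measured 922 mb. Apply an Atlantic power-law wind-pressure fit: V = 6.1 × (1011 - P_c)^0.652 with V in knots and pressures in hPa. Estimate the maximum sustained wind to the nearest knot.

114 kt

ΔP = 1011 − 922 = 89 mb.
89^0.652 ≈ 18.664.
V ≈ 6.1 × 18.664 ≈ 113.8 kt.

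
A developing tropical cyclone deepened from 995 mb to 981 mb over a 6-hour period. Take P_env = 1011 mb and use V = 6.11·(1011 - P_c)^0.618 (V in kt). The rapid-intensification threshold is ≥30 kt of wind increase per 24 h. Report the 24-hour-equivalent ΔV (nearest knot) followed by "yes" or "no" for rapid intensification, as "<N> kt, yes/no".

V₁: ΔP = 16, V ≈ 6.11 × 16^0.618 ≈ 33.90 kt.
V₂: ΔP = 30, V ≈ 6.11 × 30^0.618 ≈ 49.99 kt.
ΔV over 6 h = 16.09 kt → 24 h equivalent = 16.09 × 24/6 ≈ 64.36 kt.
64 kt ≥ 30 kt ⇒ rapid intensification.

64 kt, yes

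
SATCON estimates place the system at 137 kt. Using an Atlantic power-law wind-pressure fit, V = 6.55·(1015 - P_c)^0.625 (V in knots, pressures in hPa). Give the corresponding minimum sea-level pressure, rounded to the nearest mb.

885 mb

ΔP = (V / 6.55)^(1/0.625) = (137/6.55)^1.600.
137/6.55 = 20.916; 20.916^1.600 ≈ 129.65 mb.
P_c = 1015 − 129.65 = 885.35 ≈ 885 mb.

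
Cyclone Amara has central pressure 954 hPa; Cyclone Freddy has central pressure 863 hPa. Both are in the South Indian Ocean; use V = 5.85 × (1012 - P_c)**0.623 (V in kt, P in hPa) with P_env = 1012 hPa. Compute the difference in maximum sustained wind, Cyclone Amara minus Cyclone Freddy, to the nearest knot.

-59 kt

Cyclone Amara: ΔP = 58; V ≈ 5.85 × 58^0.623 ≈ 73.41 kt.
Cyclone Freddy: ΔP = 149; V ≈ 5.85 × 149^0.623 ≈ 132.15 kt.
Difference ≈ 73.41 − 132.15 = -58.74 → -59 kt.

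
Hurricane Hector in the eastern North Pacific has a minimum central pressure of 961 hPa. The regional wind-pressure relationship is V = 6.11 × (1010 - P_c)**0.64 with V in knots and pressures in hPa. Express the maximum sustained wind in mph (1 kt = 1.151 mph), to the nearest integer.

ΔP = 1010 − 961 = 49 hPa.
V ≈ 6.11 × 49^0.64 = 6.11 × 12.071 ≈ 73.751 kt.
73.751 × 1.151 ≈ 84.89 mph → 85 mph.

85 mph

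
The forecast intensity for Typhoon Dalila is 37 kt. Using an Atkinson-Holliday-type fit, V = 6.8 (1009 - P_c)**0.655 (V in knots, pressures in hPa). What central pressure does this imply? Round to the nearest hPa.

996 hPa

ΔP = (V / 6.8)^(1/0.655) = (37/6.8)^1.527.
37/6.8 = 5.441; 5.441^1.527 ≈ 13.28 hPa.
P_c = 1009 − 13.28 = 995.72 ≈ 996 hPa.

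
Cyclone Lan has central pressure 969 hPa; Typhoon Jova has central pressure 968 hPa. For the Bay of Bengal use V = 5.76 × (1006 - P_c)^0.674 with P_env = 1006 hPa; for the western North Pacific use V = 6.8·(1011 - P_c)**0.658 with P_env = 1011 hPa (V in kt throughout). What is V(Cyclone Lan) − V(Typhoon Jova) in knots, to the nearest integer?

Cyclone Lan: ΔP = 37; V ≈ 5.76 × 37^0.674 ≈ 65.67 kt.
Typhoon Jova: ΔP = 43; V ≈ 6.8 × 43^0.658 ≈ 80.79 kt.
Difference ≈ 65.67 − 80.79 = -15.12 → -15 kt.

-15 kt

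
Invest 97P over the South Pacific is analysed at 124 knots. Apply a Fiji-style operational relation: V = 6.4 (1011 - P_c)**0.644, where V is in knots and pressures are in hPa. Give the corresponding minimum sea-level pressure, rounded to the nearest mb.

ΔP = (V / 6.4)^(1/0.644) = (124/6.4)^1.553.
124/6.4 = 19.375; 19.375^1.553 ≈ 99.73 mb.
P_c = 1011 − 99.73 = 911.27 ≈ 911 mb.

911 mb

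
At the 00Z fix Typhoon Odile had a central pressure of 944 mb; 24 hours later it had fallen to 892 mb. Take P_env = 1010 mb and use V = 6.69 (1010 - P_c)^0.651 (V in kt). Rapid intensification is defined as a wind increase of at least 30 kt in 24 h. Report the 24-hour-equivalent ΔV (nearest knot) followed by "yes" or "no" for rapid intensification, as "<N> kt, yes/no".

V₁: ΔP = 66, V ≈ 6.69 × 66^0.651 ≈ 102.32 kt.
V₂: ΔP = 118, V ≈ 6.69 × 118^0.651 ≈ 149.36 kt.
ΔV over 24 h = 47.04 kt → 24 h equivalent = 47.04 × 24/24 ≈ 47.04 kt.
47 kt ≥ 30 kt ⇒ rapid intensification.

47 kt, yes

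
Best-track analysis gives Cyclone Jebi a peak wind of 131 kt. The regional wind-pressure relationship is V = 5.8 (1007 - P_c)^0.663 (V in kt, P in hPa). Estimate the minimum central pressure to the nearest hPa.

ΔP = (V / 5.8)^(1/0.663) = (131/5.8)^1.508.
131/5.8 = 22.586; 22.586^1.508 ≈ 110.15 hPa.
P_c = 1007 − 110.15 = 896.85 ≈ 897 hPa.

897 hPa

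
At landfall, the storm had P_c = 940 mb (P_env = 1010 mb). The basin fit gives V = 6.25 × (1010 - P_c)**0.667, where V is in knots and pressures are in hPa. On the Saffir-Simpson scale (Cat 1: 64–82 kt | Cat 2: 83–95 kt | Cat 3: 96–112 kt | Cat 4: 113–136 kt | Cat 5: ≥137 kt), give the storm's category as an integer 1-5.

ΔP = 1010 − 940 = 70 mb.
V ≈ 6.25 × 70^0.667 = 6.25 × 17.01 ≈ 106 kt.
106 kt falls in the Category 3 band.

3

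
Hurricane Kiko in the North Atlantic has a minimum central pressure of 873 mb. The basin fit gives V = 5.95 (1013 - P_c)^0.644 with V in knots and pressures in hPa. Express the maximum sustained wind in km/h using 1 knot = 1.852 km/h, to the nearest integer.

266 km/h

ΔP = 1013 − 873 = 140 mb.
V ≈ 5.95 × 140^0.644 = 5.95 × 24.105 ≈ 143.425 kt.
143.425 × 1.852 ≈ 265.62 km/h → 266 km/h.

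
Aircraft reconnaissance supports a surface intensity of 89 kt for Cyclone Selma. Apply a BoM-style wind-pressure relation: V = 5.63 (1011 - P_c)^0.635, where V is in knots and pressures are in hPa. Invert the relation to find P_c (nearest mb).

934 mb

ΔP = (V / 5.63)^(1/0.635) = (89/5.63)^1.575.
89/5.63 = 15.808; 15.808^1.575 ≈ 77.27 mb.
P_c = 1011 − 77.27 = 933.73 ≈ 934 mb.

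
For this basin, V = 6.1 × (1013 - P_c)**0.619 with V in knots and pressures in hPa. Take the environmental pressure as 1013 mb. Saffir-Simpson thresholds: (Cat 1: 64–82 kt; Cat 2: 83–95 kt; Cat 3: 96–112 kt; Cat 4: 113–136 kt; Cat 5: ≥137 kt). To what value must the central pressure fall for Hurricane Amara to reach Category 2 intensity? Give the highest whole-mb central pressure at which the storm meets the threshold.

Category 2 begins at V = 83 kt.
Required ΔP = (83/6.1)^(1/0.619) = 13.607^1.616 ≈ 67.85 mb.
P_c ≤ 1013 − 67.85 = 945.15, so the highest integer P_c is 945 mb.

945 mb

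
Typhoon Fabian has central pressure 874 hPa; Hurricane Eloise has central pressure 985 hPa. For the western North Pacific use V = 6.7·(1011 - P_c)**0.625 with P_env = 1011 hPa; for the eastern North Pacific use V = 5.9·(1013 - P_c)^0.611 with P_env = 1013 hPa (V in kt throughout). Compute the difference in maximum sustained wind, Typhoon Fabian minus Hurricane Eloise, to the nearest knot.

Typhoon Fabian: ΔP = 137; V ≈ 6.7 × 137^0.625 ≈ 145.05 kt.
Hurricane Eloise: ΔP = 28; V ≈ 5.9 × 28^0.611 ≈ 45.19 kt.
Difference ≈ 145.05 − 45.19 = 99.86 → 100 kt.

100 kt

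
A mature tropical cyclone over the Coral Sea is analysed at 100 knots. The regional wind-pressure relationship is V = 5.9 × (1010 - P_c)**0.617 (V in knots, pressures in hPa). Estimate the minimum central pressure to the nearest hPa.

ΔP = (V / 5.9)^(1/0.617) = (100/5.9)^1.621.
100/5.9 = 16.949; 16.949^1.621 ≈ 98.21 hPa.
P_c = 1010 − 98.21 = 911.79 ≈ 912 hPa.

912 hPa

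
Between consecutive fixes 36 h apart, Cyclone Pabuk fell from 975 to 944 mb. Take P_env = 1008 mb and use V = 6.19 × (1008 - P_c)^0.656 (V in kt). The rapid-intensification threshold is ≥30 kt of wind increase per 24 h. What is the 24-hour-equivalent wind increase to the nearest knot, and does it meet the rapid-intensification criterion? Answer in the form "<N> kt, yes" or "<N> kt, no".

22 kt, no

V₁: ΔP = 33, V ≈ 6.19 × 33^0.656 ≈ 61.35 kt.
V₂: ΔP = 64, V ≈ 6.19 × 64^0.656 ≈ 94.74 kt.
ΔV over 36 h = 33.39 kt → 24 h equivalent = 33.39 × 24/36 ≈ 22.26 kt.
22 kt < 30 kt ⇒ not rapid intensification.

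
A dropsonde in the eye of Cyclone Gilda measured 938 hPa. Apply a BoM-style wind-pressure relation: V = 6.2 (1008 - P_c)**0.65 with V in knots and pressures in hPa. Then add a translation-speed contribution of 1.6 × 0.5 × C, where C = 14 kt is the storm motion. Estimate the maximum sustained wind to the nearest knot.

ΔP = 1008 − 938 = 70 hPa.
70^0.65 ≈ 15.824.
V ≈ 6.2 × 15.824 ≈ 98.1 kt.
Translation term: 1.6 × 0.5 × 14 = 11.2 kt.
Corrected V ≈ 109.3 kt → 109 kt.

109 kt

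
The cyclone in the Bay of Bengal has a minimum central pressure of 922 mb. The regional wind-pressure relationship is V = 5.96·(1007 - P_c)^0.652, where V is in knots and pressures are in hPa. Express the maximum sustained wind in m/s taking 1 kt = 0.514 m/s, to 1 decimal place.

55.5 m/s

ΔP = 1007 − 922 = 85 mb.
V ≈ 5.96 × 85^0.652 = 5.96 × 18.113 ≈ 107.951 kt.
107.951 × 0.514 ≈ 55.49 m/s → 55.5 m/s.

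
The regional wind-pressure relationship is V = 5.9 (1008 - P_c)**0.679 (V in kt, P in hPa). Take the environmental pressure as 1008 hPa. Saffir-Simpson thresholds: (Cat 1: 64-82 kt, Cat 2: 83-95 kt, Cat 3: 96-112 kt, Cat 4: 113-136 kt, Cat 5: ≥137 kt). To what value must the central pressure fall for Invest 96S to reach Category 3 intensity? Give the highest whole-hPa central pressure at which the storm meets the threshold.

947 hPa

Category 3 begins at V = 96 kt.
Required ΔP = (96/5.9)^(1/0.679) = 16.271^1.473 ≈ 60.83 hPa.
P_c ≤ 1008 − 60.83 = 947.17, so the highest integer P_c is 947 hPa.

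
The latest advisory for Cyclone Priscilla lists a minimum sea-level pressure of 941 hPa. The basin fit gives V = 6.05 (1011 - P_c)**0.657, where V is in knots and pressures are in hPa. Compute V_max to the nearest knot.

99 kt

ΔP = 1011 − 941 = 70 hPa.
70^0.657 ≈ 16.302.
V ≈ 6.05 × 16.302 ≈ 98.6 kt.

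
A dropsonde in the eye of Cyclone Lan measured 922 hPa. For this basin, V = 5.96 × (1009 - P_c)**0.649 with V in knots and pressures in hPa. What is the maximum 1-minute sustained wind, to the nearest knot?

108 kt

ΔP = 1009 − 922 = 87 hPa.
87^0.649 ≈ 18.145.
V ≈ 5.96 × 18.145 ≈ 108.1 kt.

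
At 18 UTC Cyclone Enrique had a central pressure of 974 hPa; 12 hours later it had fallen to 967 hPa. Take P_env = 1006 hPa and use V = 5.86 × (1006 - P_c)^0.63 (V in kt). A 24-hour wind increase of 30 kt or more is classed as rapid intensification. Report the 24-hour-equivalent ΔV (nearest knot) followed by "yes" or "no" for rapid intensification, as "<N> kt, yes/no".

V₁: ΔP = 32, V ≈ 5.86 × 32^0.63 ≈ 52.02 kt.
V₂: ΔP = 39, V ≈ 5.86 × 39^0.63 ≈ 58.92 kt.
ΔV over 12 h = 6.90 kt → 24 h equivalent = 6.90 × 24/12 ≈ 13.80 kt.
14 kt < 30 kt ⇒ not rapid intensification.

14 kt, no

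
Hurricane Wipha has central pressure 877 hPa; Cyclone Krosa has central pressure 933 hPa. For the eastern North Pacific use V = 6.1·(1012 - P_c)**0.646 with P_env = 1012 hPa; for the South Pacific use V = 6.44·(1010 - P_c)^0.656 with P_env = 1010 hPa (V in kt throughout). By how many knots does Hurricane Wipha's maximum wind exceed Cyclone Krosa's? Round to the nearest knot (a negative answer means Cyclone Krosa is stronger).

Hurricane Wipha: ΔP = 135; V ≈ 6.1 × 135^0.646 ≈ 145.05 kt.
Cyclone Krosa: ΔP = 77; V ≈ 6.44 × 77^0.656 ≈ 111.28 kt.
Difference ≈ 145.05 − 111.28 = 33.77 → 34 kt.

34 kt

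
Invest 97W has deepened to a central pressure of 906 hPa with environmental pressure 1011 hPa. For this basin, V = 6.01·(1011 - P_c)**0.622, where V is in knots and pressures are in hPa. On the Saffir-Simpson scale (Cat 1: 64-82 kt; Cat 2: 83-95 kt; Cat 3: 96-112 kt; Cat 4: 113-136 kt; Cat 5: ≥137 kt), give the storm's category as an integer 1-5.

3

ΔP = 1011 − 906 = 105 hPa.
V ≈ 6.01 × 105^0.622 = 6.01 × 18.08 ≈ 109 kt.
109 kt falls in the Category 3 band.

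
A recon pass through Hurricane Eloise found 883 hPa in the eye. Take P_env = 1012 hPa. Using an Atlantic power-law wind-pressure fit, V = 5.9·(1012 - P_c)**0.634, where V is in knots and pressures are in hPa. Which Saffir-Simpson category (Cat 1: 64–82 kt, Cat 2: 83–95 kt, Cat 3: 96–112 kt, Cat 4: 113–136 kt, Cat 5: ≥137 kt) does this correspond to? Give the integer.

ΔP = 1012 − 883 = 129 hPa.
V ≈ 5.9 × 129^0.634 = 5.9 × 21.78 ≈ 129 kt.
129 kt falls in the Category 4 band.

4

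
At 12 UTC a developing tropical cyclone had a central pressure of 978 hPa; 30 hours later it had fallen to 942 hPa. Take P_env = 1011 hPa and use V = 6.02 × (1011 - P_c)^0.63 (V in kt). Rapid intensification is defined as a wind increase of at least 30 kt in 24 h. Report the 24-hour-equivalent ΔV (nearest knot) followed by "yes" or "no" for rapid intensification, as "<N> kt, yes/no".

V₁: ΔP = 33, V ≈ 6.02 × 33^0.63 ≈ 54.48 kt.
V₂: ΔP = 69, V ≈ 6.02 × 69^0.63 ≈ 86.71 kt.
ΔV over 30 h = 32.23 kt → 24 h equivalent = 32.23 × 24/30 ≈ 25.78 kt.
26 kt < 30 kt ⇒ not rapid intensification.

26 kt, no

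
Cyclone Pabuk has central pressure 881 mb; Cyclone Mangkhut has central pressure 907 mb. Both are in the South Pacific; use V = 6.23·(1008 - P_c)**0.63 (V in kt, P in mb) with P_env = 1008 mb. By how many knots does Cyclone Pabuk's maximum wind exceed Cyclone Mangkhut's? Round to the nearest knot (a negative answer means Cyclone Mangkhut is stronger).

Cyclone Pabuk: ΔP = 127; V ≈ 6.23 × 127^0.63 ≈ 131.79 kt.
Cyclone Mangkhut: ΔP = 101; V ≈ 6.23 × 101^0.63 ≈ 114.08 kt.
Difference ≈ 131.79 − 114.08 = 17.71 → 18 kt.

18 kt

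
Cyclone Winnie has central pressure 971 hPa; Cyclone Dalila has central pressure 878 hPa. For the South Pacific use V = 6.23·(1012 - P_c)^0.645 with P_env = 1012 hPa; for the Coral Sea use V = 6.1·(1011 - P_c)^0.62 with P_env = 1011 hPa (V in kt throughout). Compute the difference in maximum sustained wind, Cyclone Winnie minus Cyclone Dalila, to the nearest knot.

Cyclone Winnie: ΔP = 41; V ≈ 6.23 × 41^0.645 ≈ 68.35 kt.
Cyclone Dalila: ΔP = 133; V ≈ 6.1 × 133^0.62 ≈ 126.51 kt.
Difference ≈ 68.35 − 126.51 = -58.16 → -58 kt.

-58 kt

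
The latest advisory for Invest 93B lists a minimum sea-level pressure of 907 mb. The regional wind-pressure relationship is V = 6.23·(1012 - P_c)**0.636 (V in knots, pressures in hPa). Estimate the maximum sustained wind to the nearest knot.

ΔP = 1012 − 907 = 105 mb.
105^0.636 ≈ 19.296.
V ≈ 6.23 × 19.296 ≈ 120.2 kt.

120 kt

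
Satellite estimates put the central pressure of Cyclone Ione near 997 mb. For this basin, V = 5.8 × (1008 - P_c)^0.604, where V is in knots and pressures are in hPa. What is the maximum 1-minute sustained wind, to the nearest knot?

ΔP = 1008 − 997 = 11 mb.
11^0.604 ≈ 4.256.
V ≈ 5.8 × 4.256 ≈ 24.7 kt.

25 kt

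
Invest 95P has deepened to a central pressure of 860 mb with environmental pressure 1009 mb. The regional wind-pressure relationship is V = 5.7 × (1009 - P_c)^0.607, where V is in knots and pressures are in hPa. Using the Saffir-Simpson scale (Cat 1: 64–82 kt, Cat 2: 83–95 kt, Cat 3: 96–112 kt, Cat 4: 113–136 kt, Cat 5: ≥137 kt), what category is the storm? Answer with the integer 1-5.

ΔP = 1009 − 860 = 149 mb.
V ≈ 5.7 × 149^0.607 = 5.7 × 20.85 ≈ 119 kt.
119 kt falls in the Category 4 band.

4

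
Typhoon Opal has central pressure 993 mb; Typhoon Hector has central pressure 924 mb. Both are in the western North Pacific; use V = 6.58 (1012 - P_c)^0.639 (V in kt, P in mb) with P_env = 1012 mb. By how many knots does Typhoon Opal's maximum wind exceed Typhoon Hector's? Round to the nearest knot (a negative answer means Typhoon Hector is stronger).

-72 kt

Typhoon Opal: ΔP = 19; V ≈ 6.58 × 19^0.639 ≈ 43.19 kt.
Typhoon Hector: ΔP = 88; V ≈ 6.58 × 88^0.639 ≈ 115.01 kt.
Difference ≈ 43.19 − 115.01 = -71.82 → -72 kt.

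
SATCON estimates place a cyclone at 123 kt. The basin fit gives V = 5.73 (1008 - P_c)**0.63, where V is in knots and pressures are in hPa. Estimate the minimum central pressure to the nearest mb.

878 mb

ΔP = (V / 5.73)^(1/0.63) = (123/5.73)^1.587.
123/5.73 = 21.466; 21.466^1.587 ≈ 129.98 mb.
P_c = 1008 − 129.98 = 878.02 ≈ 878 mb.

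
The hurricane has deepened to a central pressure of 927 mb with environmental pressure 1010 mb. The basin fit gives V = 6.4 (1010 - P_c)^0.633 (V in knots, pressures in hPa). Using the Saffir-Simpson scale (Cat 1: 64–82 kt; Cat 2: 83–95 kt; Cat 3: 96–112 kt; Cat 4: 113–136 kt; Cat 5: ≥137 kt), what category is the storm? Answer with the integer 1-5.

ΔP = 1010 − 927 = 83 mb.
V ≈ 6.4 × 83^0.633 = 6.4 × 16.40 ≈ 105 kt.
105 kt falls in the Category 3 band.

3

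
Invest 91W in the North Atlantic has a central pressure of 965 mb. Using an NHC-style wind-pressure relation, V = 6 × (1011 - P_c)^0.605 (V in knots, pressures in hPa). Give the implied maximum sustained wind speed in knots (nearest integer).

61 kt

ΔP = 1011 − 965 = 46 mb.
46^0.605 ≈ 10.138.
V ≈ 6 × 10.138 ≈ 60.8 kt.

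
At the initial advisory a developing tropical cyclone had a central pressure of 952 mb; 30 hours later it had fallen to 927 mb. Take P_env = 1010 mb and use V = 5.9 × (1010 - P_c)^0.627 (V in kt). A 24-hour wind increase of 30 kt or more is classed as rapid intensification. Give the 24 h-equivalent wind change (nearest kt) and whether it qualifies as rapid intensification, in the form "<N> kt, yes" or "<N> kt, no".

15 kt, no

V₁: ΔP = 58, V ≈ 5.9 × 58^0.627 ≈ 75.25 kt.
V₂: ΔP = 83, V ≈ 5.9 × 83^0.627 ≈ 94.21 kt.
ΔV over 30 h = 18.96 kt → 24 h equivalent = 18.96 × 24/30 ≈ 15.17 kt.
15 kt < 30 kt ⇒ not rapid intensification.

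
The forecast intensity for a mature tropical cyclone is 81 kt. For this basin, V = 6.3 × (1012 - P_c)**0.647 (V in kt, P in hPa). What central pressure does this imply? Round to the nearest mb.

ΔP = (V / 6.3)^(1/0.647) = (81/6.3)^1.546.
81/6.3 = 12.857; 12.857^1.546 ≈ 51.80 mb.
P_c = 1012 − 51.80 = 960.20 ≈ 960 mb.

960 mb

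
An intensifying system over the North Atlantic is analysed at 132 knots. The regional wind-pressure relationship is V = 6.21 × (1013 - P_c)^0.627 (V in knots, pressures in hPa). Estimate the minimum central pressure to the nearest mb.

ΔP = (V / 6.21)^(1/0.627) = (132/6.21)^1.595.
132/6.21 = 21.256; 21.256^1.595 ≈ 130.98 mb.
P_c = 1013 − 130.98 = 882.02 ≈ 882 mb.

882 mb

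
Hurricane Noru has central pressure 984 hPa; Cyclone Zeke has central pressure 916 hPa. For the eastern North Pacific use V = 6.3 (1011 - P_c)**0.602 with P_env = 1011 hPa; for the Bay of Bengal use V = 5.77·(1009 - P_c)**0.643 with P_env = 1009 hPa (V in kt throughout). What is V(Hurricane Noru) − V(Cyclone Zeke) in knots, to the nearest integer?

Hurricane Noru: ΔP = 27; V ≈ 6.3 × 27^0.602 ≈ 45.82 kt.
Cyclone Zeke: ΔP = 93; V ≈ 5.77 × 93^0.643 ≈ 106.39 kt.
Difference ≈ 45.82 − 106.39 = -60.57 → -61 kt.

-61 kt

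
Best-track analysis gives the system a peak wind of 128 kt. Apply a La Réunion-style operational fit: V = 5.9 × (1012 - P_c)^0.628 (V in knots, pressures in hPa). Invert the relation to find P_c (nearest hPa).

878 hPa

ΔP = (V / 5.9)^(1/0.628) = (128/5.9)^1.592.
128/5.9 = 21.695; 21.695^1.592 ≈ 134.26 hPa.
P_c = 1012 − 134.26 = 877.74 ≈ 878 hPa.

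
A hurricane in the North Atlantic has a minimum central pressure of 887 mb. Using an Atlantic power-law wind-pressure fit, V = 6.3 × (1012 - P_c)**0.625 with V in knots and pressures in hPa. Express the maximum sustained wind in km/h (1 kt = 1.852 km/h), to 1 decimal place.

ΔP = 1012 − 887 = 125 mb.
V ≈ 6.3 × 125^0.625 = 6.3 × 20.444 ≈ 128.798 kt.
128.798 × 1.852 ≈ 238.53 km/h → 238.5 km/h.

238.5 km/h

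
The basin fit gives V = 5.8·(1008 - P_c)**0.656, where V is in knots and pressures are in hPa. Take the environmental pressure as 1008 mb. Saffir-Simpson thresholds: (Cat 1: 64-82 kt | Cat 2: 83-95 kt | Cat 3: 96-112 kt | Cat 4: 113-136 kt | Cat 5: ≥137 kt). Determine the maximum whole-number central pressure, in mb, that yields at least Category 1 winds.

969 mb

Category 1 begins at V = 64 kt.
Required ΔP = (64/5.8)^(1/0.656) = 11.034^1.524 ≈ 38.87 mb.
P_c ≤ 1008 − 38.87 = 969.13, so the highest integer P_c is 969 mb.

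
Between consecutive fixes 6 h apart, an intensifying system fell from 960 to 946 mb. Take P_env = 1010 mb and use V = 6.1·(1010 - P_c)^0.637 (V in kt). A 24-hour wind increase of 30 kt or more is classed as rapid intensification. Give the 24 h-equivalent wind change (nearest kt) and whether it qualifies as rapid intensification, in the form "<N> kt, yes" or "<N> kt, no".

50 kt, yes

V₁: ΔP = 50, V ≈ 6.1 × 50^0.637 ≈ 73.72 kt.
V₂: ΔP = 64, V ≈ 6.1 × 64^0.637 ≈ 86.27 kt.
ΔV over 6 h = 12.55 kt → 24 h equivalent = 12.55 × 24/6 ≈ 50.20 kt.
50 kt ≥ 30 kt ⇒ rapid intensification.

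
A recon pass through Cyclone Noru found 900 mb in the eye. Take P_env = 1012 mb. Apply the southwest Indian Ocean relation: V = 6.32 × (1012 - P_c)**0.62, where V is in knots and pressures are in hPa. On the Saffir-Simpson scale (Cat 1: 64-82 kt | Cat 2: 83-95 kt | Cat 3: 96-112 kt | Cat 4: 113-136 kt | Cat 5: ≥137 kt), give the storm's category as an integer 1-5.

ΔP = 1012 − 900 = 112 mb.
V ≈ 6.32 × 112^0.62 = 6.32 × 18.64 ≈ 118 kt.
118 kt falls in the Category 4 band.

4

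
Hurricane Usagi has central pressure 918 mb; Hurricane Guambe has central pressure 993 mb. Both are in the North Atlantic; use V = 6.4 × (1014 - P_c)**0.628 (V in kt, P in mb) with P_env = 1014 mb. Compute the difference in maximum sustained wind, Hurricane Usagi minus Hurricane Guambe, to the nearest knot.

Hurricane Usagi: ΔP = 96; V ≈ 6.4 × 96^0.628 ≈ 112.47 kt.
Hurricane Guambe: ΔP = 21; V ≈ 6.4 × 21^0.628 ≈ 43.30 kt.
Difference ≈ 112.47 − 43.30 = 69.17 → 69 kt.

69 kt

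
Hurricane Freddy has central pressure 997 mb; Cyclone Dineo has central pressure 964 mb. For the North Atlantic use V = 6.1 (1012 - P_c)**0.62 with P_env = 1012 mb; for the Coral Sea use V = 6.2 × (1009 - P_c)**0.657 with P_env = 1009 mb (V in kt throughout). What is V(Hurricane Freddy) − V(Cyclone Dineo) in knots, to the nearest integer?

Hurricane Freddy: ΔP = 15; V ≈ 6.1 × 15^0.62 ≈ 32.70 kt.
Cyclone Dineo: ΔP = 45; V ≈ 6.2 × 45^0.657 ≈ 75.61 kt.
Difference ≈ 32.70 − 75.61 = -42.91 → -43 kt.

-43 kt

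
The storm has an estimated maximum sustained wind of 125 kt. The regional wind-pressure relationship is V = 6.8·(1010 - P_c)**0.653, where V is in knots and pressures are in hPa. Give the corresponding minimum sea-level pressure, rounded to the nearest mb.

ΔP = (V / 6.8)^(1/0.653) = (125/6.8)^1.531.
125/6.8 = 18.382; 18.382^1.531 ≈ 86.36 mb.
P_c = 1010 − 86.36 = 923.64 ≈ 924 mb.

924 mb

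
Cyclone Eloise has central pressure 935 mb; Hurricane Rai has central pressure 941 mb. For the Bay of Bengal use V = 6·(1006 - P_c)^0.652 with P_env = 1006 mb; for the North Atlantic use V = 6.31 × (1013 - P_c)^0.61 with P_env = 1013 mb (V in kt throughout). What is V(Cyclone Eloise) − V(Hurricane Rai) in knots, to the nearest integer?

Cyclone Eloise: ΔP = 71; V ≈ 6 × 71^0.652 ≈ 96.64 kt.
Hurricane Rai: ΔP = 72; V ≈ 6.31 × 72^0.61 ≈ 85.70 kt.
Difference ≈ 96.64 − 85.70 = 10.94 → 11 kt.

11 kt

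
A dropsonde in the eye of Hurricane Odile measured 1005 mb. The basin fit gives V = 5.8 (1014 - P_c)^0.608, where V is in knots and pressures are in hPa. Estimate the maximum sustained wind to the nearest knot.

ΔP = 1014 − 1005 = 9 mb.
9^0.608 ≈ 3.803.
V ≈ 5.8 × 3.803 ≈ 22.1 kt.

22 kt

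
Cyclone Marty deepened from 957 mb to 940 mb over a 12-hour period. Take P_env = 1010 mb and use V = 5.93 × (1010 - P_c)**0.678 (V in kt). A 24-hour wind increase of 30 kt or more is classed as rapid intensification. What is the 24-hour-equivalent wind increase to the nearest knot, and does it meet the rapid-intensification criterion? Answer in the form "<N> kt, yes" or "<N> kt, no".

36 kt, yes

V₁: ΔP = 53, V ≈ 5.93 × 53^0.678 ≈ 87.52 kt.
V₂: ΔP = 70, V ≈ 5.93 × 70^0.678 ≈ 105.69 kt.
ΔV over 12 h = 18.17 kt → 24 h equivalent = 18.17 × 24/12 ≈ 36.34 kt.
36 kt ≥ 30 kt ⇒ rapid intensification.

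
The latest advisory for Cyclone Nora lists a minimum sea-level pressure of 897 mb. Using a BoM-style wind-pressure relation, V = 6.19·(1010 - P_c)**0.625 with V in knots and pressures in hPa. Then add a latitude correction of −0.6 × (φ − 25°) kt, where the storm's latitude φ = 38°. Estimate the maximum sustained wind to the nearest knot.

111 kt

ΔP = 1010 − 897 = 113 mb.
113^0.625 ≈ 19.194.
V ≈ 6.19 × 19.194 ≈ 118.8 kt.
Latitude correction: −0.6 × (38 − 25) = -7.8 kt.
Corrected V ≈ 111 kt → 111 kt.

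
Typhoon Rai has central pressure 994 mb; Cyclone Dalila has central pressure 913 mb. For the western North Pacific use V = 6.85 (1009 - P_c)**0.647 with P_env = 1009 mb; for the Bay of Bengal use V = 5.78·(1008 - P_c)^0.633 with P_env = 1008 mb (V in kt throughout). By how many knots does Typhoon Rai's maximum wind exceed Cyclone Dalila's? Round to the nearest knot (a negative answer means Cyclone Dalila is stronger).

-64 kt

Typhoon Rai: ΔP = 15; V ≈ 6.85 × 15^0.647 ≈ 39.50 kt.
Cyclone Dalila: ΔP = 95; V ≈ 5.78 × 95^0.633 ≈ 103.23 kt.
Difference ≈ 39.50 − 103.23 = -63.73 → -64 kt.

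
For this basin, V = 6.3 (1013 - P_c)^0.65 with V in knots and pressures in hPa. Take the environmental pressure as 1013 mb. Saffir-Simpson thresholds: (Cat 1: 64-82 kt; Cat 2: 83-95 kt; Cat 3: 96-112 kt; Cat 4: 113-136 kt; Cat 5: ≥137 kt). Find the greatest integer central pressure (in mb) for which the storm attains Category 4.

Category 4 begins at V = 113 kt.
Required ΔP = (113/6.3)^(1/0.65) = 17.937^1.538 ≈ 84.88 mb.
P_c ≤ 1013 − 84.88 = 928.12, so the highest integer P_c is 928 mb.

928 mb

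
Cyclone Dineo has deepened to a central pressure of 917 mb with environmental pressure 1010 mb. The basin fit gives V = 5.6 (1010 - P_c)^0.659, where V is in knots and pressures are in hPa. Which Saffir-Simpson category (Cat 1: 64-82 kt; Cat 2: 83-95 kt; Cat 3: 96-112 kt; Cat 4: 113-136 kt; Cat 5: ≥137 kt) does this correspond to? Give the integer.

3

ΔP = 1010 − 917 = 93 mb.
V ≈ 5.6 × 93^0.659 = 5.6 × 19.83 ≈ 111 kt.
111 kt falls in the Category 3 band.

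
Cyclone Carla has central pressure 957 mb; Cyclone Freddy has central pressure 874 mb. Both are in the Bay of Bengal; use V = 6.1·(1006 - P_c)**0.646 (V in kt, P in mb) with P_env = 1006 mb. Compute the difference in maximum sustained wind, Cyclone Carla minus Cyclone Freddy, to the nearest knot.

Cyclone Carla: ΔP = 49; V ≈ 6.1 × 49^0.646 ≈ 75.37 kt.
Cyclone Freddy: ΔP = 132; V ≈ 6.1 × 132^0.646 ≈ 142.96 kt.
Difference ≈ 75.37 − 142.96 = -67.59 → -68 kt.

-68 kt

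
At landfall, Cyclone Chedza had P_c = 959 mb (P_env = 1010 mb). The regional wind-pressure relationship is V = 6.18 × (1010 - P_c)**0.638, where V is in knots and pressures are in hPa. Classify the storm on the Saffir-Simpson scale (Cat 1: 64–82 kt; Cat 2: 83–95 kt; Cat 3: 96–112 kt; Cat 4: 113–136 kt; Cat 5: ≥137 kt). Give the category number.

1

ΔP = 1010 − 959 = 51 mb.
V ≈ 6.18 × 51^0.638 = 6.18 × 12.29 ≈ 76 kt.
76 kt falls in the Category 1 band.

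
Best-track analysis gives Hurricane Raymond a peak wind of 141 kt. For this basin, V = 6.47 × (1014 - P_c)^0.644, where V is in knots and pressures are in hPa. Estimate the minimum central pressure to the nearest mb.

894 mb

ΔP = (V / 6.47)^(1/0.644) = (141/6.47)^1.553.
141/6.47 = 21.793; 21.793^1.553 ≈ 119.71 mb.
P_c = 1014 − 119.71 = 894.29 ≈ 894 mb.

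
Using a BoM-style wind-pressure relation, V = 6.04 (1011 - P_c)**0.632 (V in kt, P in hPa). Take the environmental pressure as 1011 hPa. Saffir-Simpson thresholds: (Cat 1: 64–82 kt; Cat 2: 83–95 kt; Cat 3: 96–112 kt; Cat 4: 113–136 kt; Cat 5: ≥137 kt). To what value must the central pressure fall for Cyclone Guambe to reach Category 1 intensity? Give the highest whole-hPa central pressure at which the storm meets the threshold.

Category 1 begins at V = 64 kt.
Required ΔP = (64/6.04)^(1/0.632) = 10.596^1.582 ≈ 41.89 hPa.
P_c ≤ 1011 − 41.89 = 969.11, so the highest integer P_c is 969 hPa.

969 hPa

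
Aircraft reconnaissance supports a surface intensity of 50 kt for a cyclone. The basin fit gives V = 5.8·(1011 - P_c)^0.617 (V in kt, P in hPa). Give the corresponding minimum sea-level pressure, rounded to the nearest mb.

978 mb

ΔP = (V / 5.8)^(1/0.617) = (50/5.8)^1.621.
50/5.8 = 8.621; 8.621^1.621 ≈ 32.83 mb.
P_c = 1011 − 32.83 = 978.17 ≈ 978 mb.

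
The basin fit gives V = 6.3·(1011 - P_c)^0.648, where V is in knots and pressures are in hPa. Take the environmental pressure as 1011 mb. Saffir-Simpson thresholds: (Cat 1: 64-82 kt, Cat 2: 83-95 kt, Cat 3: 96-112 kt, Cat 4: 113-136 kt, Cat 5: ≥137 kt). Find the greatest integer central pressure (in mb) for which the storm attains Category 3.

Category 3 begins at V = 96 kt.
Required ΔP = (96/6.3)^(1/0.648) = 15.238^1.543 ≈ 66.91 mb.
P_c ≤ 1011 − 66.91 = 944.09, so the highest integer P_c is 944 mb.

944 mb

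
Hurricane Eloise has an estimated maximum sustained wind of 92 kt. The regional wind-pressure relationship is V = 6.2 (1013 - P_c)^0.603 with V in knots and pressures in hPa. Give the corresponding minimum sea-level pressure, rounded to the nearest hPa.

ΔP = (V / 6.2)^(1/0.603) = (92/6.2)^1.658.
92/6.2 = 14.839; 14.839^1.658 ≈ 87.62 hPa.
P_c = 1013 − 87.62 = 925.38 ≈ 925 hPa.

925 hPa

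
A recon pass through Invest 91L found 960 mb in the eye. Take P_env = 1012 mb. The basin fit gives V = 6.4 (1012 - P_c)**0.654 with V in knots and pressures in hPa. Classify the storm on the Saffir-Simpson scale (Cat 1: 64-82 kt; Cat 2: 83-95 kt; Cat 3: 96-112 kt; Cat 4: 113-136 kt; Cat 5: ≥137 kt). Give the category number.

2

ΔP = 1012 − 960 = 52 mb.
V ≈ 6.4 × 52^0.654 = 6.4 × 13.25 ≈ 85 kt.
85 kt falls in the Category 2 band.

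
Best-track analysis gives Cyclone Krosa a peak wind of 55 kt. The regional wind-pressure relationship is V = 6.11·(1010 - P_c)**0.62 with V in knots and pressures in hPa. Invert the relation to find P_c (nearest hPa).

975 hPa

ΔP = (V / 6.11)^(1/0.62) = (55/6.11)^1.613.
55/6.11 = 9.002; 9.002^1.613 ≈ 34.61 hPa.
P_c = 1010 − 34.61 = 975.39 ≈ 975 hPa.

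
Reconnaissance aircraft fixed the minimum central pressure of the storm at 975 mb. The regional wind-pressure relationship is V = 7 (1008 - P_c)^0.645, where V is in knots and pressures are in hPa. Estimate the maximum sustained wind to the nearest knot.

ΔP = 1008 − 975 = 33 mb.
33^0.645 ≈ 9.538.
V ≈ 7 × 9.538 ≈ 66.8 kt.

67 kt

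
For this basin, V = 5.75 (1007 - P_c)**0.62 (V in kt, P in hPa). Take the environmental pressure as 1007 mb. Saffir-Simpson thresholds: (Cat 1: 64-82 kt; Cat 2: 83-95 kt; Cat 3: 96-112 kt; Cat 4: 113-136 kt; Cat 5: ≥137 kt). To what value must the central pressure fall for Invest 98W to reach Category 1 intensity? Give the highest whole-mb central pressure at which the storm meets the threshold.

958 mb

Category 1 begins at V = 64 kt.
Required ΔP = (64/5.75)^(1/0.62) = 11.130^1.613 ≈ 48.74 mb.
P_c ≤ 1007 − 48.74 = 958.26, so the highest integer P_c is 958 mb.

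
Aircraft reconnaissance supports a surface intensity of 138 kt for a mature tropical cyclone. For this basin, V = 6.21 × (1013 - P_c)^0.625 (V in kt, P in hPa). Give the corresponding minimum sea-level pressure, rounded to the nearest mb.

870 mb

ΔP = (V / 6.21)^(1/0.625) = (138/6.21)^1.600.
138/6.21 = 22.222; 22.222^1.600 ≈ 142.84 mb.
P_c = 1013 − 142.84 = 870.16 ≈ 870 mb.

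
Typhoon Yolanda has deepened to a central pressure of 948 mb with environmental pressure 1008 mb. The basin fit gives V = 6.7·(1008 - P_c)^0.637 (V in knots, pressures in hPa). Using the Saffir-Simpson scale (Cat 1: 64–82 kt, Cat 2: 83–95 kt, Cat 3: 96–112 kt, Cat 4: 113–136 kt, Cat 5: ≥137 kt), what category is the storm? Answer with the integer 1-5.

ΔP = 1008 − 948 = 60 mb.
V ≈ 6.7 × 60^0.637 = 6.7 × 13.57 ≈ 91 kt.
91 kt falls in the Category 2 band.

2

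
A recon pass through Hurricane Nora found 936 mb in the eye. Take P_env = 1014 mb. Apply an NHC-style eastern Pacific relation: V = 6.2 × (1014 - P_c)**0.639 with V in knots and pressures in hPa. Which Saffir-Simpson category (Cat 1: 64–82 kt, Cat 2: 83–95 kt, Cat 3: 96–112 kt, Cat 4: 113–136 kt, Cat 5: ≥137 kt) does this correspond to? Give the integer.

3

ΔP = 1014 − 936 = 78 mb.
V ≈ 6.2 × 78^0.639 = 6.2 × 16.18 ≈ 100 kt.
100 kt falls in the Category 3 band.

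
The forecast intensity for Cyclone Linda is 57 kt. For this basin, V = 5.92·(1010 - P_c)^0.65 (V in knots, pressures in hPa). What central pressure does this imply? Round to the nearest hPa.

ΔP = (V / 5.92)^(1/0.65) = (57/5.92)^1.538.
57/5.92 = 9.628; 9.628^1.538 ≈ 32.60 hPa.
P_c = 1010 − 32.60 = 977.40 ≈ 977 hPa.

977 hPa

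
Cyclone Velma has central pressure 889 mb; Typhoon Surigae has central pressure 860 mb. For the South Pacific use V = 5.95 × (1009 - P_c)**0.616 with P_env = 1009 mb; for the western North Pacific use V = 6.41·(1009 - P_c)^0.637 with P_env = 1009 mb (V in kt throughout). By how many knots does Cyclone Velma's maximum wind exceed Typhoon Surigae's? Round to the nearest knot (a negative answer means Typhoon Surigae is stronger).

Cyclone Velma: ΔP = 120; V ≈ 5.95 × 120^0.616 ≈ 113.58 kt.
Typhoon Surigae: ΔP = 149; V ≈ 6.41 × 149^0.637 ≈ 155.30 kt.
Difference ≈ 113.58 − 155.30 = -41.72 → -42 kt.

-42 kt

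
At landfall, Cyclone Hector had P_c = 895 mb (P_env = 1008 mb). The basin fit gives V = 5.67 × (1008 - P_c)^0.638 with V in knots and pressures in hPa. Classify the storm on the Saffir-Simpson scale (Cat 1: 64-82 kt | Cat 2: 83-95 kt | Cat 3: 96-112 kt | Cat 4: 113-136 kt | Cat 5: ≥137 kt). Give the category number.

4

ΔP = 1008 − 895 = 113 mb.
V ≈ 5.67 × 113^0.638 = 5.67 × 20.41 ≈ 116 kt.
116 kt falls in the Category 4 band.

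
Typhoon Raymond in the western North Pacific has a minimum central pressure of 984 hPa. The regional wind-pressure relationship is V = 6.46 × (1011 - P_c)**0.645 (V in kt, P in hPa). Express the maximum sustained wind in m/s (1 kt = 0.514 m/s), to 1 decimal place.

ΔP = 1011 − 984 = 27 hPa.
V ≈ 6.46 × 27^0.645 = 6.46 × 8.380 ≈ 54.133 kt.
54.133 × 0.514 ≈ 27.82 m/s → 27.8 m/s.

27.8 m/s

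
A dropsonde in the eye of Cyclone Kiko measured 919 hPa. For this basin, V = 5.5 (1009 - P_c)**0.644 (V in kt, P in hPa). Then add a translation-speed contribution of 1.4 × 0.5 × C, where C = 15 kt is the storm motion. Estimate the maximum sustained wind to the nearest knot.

110 kt

ΔP = 1009 − 919 = 90 hPa.
90^0.644 ≈ 18.136.
V ≈ 5.5 × 18.136 ≈ 99.7 kt.
Translation term: 1.4 × 0.5 × 15 = 10.5 kt.
Corrected V ≈ 110.2 kt → 110 kt.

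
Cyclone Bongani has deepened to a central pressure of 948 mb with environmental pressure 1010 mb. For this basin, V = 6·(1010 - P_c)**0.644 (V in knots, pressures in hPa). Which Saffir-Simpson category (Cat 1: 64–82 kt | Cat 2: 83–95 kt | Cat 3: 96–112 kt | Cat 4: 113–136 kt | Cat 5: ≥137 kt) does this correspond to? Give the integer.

2

ΔP = 1010 − 948 = 62 mb.
V ≈ 6 × 62^0.644 = 6 × 14.27 ≈ 86 kt.
86 kt falls in the Category 2 band.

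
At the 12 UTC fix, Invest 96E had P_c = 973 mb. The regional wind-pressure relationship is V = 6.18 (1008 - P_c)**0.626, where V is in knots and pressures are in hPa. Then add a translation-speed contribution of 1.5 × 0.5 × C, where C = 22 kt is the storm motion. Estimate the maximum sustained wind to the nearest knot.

ΔP = 1008 − 973 = 35 mb.
35^0.626 ≈ 9.259.
V ≈ 6.18 × 9.259 ≈ 57.2 kt.
Translation term: 1.5 × 0.5 × 22 = 16.5 kt.
Corrected V ≈ 73.7 kt → 74 kt.

74 kt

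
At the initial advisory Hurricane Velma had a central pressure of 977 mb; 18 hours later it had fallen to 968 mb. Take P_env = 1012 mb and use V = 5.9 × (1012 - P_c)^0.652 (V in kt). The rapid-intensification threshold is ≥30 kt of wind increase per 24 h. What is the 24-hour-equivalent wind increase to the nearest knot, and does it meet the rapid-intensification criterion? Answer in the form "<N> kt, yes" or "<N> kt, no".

V₁: ΔP = 35, V ≈ 5.9 × 35^0.652 ≈ 59.92 kt.
V₂: ΔP = 44, V ≈ 5.9 × 44^0.652 ≈ 69.56 kt.
ΔV over 18 h = 9.64 kt → 24 h equivalent = 9.64 × 24/18 ≈ 12.85 kt.
13 kt < 30 kt ⇒ not rapid intensification.

13 kt, no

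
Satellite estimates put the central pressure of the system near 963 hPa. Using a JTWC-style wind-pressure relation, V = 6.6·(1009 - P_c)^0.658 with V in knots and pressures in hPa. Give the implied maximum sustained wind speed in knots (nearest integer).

ΔP = 1009 − 963 = 46 hPa.
46^0.658 ≈ 12.419.
V ≈ 6.6 × 12.419 ≈ 82.0 kt.

82 kt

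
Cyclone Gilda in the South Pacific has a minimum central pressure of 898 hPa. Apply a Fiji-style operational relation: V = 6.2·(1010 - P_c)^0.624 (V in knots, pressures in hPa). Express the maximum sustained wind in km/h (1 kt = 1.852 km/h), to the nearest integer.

218 km/h

ΔP = 1010 − 898 = 112 hPa.
V ≈ 6.2 × 112^0.624 = 6.2 × 18.998 ≈ 117.789 kt.
117.789 × 1.852 ≈ 218.14 km/h → 218 km/h.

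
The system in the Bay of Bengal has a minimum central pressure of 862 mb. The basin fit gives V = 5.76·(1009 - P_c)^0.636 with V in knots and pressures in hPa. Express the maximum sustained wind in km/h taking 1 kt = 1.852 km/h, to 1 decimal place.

255.0 km/h

ΔP = 1009 − 862 = 147 mb.
V ≈ 5.76 × 147^0.636 = 5.76 × 23.901 ≈ 137.669 kt.
137.669 × 1.852 ≈ 254.96 km/h → 255.0 km/h.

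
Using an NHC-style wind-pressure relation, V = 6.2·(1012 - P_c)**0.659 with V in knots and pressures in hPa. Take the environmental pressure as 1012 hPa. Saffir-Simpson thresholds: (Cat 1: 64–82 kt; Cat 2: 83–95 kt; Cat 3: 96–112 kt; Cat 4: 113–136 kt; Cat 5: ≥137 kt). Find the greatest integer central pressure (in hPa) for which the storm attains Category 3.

Category 3 begins at V = 96 kt.
Required ΔP = (96/6.2)^(1/0.659) = 15.484^1.517 ≈ 63.91 hPa.
P_c ≤ 1012 − 63.91 = 948.09, so the highest integer P_c is 948 hPa.

948 hPa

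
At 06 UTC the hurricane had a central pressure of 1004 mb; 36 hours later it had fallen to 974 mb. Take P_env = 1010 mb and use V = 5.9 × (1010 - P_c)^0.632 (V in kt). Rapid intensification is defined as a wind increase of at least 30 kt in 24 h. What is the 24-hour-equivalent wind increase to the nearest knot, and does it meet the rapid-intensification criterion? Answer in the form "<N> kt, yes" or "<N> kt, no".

26 kt, no

V₁: ΔP = 6, V ≈ 5.9 × 6^0.632 ≈ 18.31 kt.
V₂: ΔP = 36, V ≈ 5.9 × 36^0.632 ≈ 56.81 kt.
ΔV over 36 h = 38.50 kt → 24 h equivalent = 38.50 × 24/36 ≈ 25.67 kt.
26 kt < 30 kt ⇒ not rapid intensification.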